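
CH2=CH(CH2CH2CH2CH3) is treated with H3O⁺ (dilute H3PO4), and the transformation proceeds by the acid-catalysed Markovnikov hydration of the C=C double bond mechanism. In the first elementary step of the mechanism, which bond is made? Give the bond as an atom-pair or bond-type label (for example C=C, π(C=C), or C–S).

C–H

Step 1: The π electrons of the C=C bond attack a proton of H3O⁺; Markovnikov addition places the new C–H on the less-substituted alkene carbon, so the positive charge ends up on the more-substituted carbon — a secondary carbocation. H2O is released.
The bond formed in this step is the C–H bond.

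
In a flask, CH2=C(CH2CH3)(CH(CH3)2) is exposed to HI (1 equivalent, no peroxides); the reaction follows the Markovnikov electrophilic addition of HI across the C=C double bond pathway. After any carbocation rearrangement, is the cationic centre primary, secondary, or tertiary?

tertiary

Step 1: The π electrons of the C=C bond attack a proton of HI; Markovnikov addition places the new C–H on the less-substituted alkene carbon, so the positive charge ends up on the more-substituted carbon — a tertiary carbocation. The H–I bond breaks heterolytically, releasing I⁻.
No single 1,2-shift to an adjacent carbon would give a more-substituted cation, so no rearrangement occurs.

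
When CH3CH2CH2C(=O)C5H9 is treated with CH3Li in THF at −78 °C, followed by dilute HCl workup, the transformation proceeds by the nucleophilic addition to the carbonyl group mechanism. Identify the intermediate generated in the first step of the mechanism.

tetrahedral alkoxide intermediate

Step 1: the carbanion-like carbon of CH3Li attacks the sp² carbonyl carbon; the C=O π bond breaks and the electrons end up as a lone pair on the alkoxide oxygen of the tetrahedral intermediate.
After step 1 the species present is a tetrahedral alkoxide intermediate.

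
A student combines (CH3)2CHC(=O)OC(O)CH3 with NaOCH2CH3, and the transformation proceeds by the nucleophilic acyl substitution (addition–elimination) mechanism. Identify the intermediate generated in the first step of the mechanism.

Step 1: Nucleophilic addition of CH3CH2O⁻ to the acyl carbon breaks the π(C=O) bond and yields a tetrahedral, anionic intermediate.
After step 1 the species present is a tetrahedral intermediate.

tetrahedral intermediate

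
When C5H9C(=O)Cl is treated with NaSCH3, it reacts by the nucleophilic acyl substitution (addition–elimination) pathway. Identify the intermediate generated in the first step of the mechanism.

tetrahedral intermediate

Step 1: A lone pair on the S of CH3S⁻ attacks the electrophilic acyl carbon; the π(C=O) electrons move onto oxygen, giving a tetrahedral intermediate.
After step 1 the species present is a tetrahedral intermediate.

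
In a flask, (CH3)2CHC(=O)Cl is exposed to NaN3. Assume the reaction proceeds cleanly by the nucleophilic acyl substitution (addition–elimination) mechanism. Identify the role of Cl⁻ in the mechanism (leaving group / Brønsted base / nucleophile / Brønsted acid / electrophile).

leaving group

Step 2: Collapse of the tetrahedral intermediate: the alkoxide oxygen pushes its lone pair back to re-form C=O while Cl⁻ leaves.
Cl⁻ departs with both electrons of the breaking σ-bond — that is the definition of a leaving group.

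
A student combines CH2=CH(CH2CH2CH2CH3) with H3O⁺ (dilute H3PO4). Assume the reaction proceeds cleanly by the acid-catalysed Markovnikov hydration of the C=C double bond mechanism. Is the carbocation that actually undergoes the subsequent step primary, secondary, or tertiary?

secondary

Step 1: Electrophilic addition begins with the π(C=C) electrons forming a bond to the proton of H3O⁺. Following Markovnikov's rule, the resulting cation is secondary. H2O is released.
No single 1,2-shift to an adjacent carbon would give a more-substituted cation, so no rearrangement occurs.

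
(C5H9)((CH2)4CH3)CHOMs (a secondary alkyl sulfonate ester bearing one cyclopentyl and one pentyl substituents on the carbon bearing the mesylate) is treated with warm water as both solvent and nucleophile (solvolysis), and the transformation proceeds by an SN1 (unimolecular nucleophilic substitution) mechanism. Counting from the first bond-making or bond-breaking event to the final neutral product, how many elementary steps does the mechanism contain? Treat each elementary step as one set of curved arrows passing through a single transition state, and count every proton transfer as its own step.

4

Step 1: The C–O bond breaks with both electrons going to the mesylate; MsO⁻ leaves and a secondary carbocation remains.
Step 2: A 1,2-hydride shift from the adjacent cyclopentyl carbon moves the positive charge from the secondary centre to an adjacent carbon, generating a more stable tertiary carbocation.
Step 3: Nucleophilic capture: the oxygen of H2O bonds to the cationic carbon, producing an oxonium-ion intermediate.
Step 4: A second solvent molecule removes the proton on oxygen, giving the neutral alcohol product.
Total: 4 elementary steps.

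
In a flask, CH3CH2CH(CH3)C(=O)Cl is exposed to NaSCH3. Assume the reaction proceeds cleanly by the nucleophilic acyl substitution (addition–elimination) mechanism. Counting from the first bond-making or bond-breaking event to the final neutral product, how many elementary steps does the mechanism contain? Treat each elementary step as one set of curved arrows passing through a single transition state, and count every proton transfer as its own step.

2

Step 1: CH3S⁻ adds to the carbonyl carbon; the C=O π electrons shift onto oxygen and a tetrahedral alkoxide intermediate forms.
Step 2: Elimination step: re-formation of the carbonyl π bond drives out Cl⁻, giving the new acyl compound.
Total: 2 elementary steps.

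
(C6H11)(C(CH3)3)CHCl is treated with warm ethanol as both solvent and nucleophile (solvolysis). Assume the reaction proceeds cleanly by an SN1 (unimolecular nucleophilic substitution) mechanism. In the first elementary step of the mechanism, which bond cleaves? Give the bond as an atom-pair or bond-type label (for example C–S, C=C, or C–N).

C–Cl

Step 1: The C–Cl bond breaks with both electrons going to the chloride; Cl⁻ leaves and a secondary carbocation remains.
The bond broken in this step is the C–Cl bond.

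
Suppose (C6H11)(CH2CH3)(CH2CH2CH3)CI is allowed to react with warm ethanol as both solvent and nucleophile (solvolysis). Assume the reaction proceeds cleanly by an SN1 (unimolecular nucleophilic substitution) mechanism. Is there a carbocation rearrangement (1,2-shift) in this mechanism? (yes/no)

no

The first-formed carbocation is tertiary.
No single 1,2-shift to an adjacent carbon would produce a more-substituted cation than the one already present, so no rearrangement occurs.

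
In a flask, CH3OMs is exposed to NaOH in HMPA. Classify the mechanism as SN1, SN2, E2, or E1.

SN2

Conditions: a methyl substrate with a strong nucleophile in the polar aprotic solvent HMPA.
These conditions are the textbook signature of the SN2 pathway.
An unhindered substrate with a strong nucleophile in a polar aprotic solvent favours one-step backside displacement.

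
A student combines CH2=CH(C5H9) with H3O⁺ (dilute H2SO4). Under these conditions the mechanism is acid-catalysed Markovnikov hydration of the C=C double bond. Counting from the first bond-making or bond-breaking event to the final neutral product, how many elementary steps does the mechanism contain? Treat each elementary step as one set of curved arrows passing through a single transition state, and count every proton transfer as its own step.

4

Step 1: The π electrons of the C=C bond attack a proton of H3O⁺; Markovnikov addition places the new C–H on the less-substituted alkene carbon, so the positive charge ends up on the more-substituted carbon — a secondary carbocation. H2O is released.
Step 2: Carbocation rearrangement: a 1,2-hydride shift from the adjacent cyclopentyl carbon converts the initially-formed secondary cation into the more stable tertiary cation.
Step 3: Water acts as the nucleophile: an oxygen lone pair bonds to the cationic carbon, giving an oxonium-ion intermediate.
Step 4: H2O removes a proton from the oxonium oxygen, regenerating H3O⁺ and giving the neutral alcohol.
Total: 4 elementary steps.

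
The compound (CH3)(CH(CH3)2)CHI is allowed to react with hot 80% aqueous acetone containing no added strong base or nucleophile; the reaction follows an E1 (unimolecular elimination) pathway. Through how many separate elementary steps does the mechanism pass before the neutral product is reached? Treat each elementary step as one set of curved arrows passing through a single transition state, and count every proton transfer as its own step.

Step 1: Rate-determining heterolysis of the C–I bond gives I⁻ and a secondary carbocation.
Step 2: A 1,2-hydride shift from the adjacent isopropyl carbon moves the positive charge from the secondary centre to an adjacent carbon, generating a more stable tertiary carbocation.
Step 3: Loss of a β-proton to a water molecule of the solvent: the C–H bonding pair collapses toward the cationic carbon to form the C=C π bond, yielding the alkene.
Total: 3 elementary steps.

3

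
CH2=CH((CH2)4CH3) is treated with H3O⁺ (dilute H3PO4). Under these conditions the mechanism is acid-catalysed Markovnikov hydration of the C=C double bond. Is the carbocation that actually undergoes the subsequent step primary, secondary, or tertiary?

Step 1: Electrophilic addition begins with the π(C=C) electrons forming a bond to the proton of H3O⁺. Following Markovnikov's rule, the resulting cation is secondary. H2O is released.
No single 1,2-shift to an adjacent carbon would give a more-substituted cation, so no rearrangement occurs.

secondary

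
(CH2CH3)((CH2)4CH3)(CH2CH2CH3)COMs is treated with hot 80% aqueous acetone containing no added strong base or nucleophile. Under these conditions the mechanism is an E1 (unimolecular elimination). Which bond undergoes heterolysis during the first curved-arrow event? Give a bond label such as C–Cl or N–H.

Step 1: The C–O bond breaks with both electrons going to the mesylate; MsO⁻ leaves and a tertiary carbocation remains.
The bond broken in this step is the C–O bond.

C–O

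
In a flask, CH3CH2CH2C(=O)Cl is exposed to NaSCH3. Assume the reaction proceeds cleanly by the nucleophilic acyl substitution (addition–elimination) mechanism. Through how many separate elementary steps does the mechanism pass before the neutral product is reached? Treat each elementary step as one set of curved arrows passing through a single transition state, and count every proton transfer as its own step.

2

Step 1: A lone pair on the S of CH3S⁻ attacks the electrophilic acyl carbon; the π(C=O) electrons move onto oxygen, giving a tetrahedral intermediate.
Step 2: Elimination step: re-formation of the carbonyl π bond drives out Cl⁻, giving the new acyl compound.
Total: 2 elementary steps.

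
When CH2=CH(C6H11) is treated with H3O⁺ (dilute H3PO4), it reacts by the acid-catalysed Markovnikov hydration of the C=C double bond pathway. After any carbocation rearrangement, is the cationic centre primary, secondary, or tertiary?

Step 1: The π electrons of the C=C bond attack a proton of H3O⁺; Markovnikov addition places the new C–H on the less-substituted alkene carbon, so the positive charge ends up on the more-substituted carbon — a secondary carbocation. H2O is released.
Step 2: Carbocation rearrangement: a 1,2-hydride shift from the adjacent cyclohexyl carbon converts the initially-formed secondary cation into the more stable tertiary cation.
The cation rearranges from secondary to tertiary via a 1,2-hydride shift from the adjacent cyclohexyl carbon; the tertiary cation is what reacts next.

tertiary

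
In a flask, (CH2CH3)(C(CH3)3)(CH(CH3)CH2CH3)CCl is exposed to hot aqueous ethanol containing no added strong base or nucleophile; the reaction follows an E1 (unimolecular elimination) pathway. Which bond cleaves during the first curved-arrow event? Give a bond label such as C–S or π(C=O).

C–Cl

Step 1: Unassisted departure of Cl⁻ (taking the C–Cl bonding pair) generates a tertiary carbocation.
The bond broken in this step is the C–Cl bond.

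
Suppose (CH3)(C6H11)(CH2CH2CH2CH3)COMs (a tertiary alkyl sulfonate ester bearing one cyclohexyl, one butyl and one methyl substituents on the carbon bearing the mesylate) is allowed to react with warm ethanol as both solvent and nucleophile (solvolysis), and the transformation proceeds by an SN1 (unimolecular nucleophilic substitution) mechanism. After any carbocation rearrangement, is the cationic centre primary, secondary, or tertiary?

tertiary

Step 1: Unassisted departure of MsO⁻ (taking the C–O bonding pair) generates a tertiary carbocation.
No single 1,2-shift to an adjacent carbon would give a more-substituted cation, so no rearrangement occurs.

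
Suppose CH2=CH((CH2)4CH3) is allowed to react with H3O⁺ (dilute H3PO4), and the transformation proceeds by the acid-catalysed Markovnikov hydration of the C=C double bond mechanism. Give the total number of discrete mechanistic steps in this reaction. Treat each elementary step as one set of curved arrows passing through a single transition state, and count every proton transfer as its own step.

Step 1: Electrophilic addition begins with the π(C=C) electrons forming a bond to the proton of H3O⁺. Following Markovnikov's rule, the resulting cation is secondary. H2O is released.
(No 1,2-shift: no single shift to an adjacent carbon would give a more stable cation.)
Step 2: Water acts as the nucleophile: an oxygen lone pair bonds to the cationic carbon, giving an oxonium-ion intermediate.
Step 3: Deprotonation of the oxonium ion by a water molecule delivers the neutral alcohol and regenerates the acid catalyst.
Total: 3 elementary steps.

3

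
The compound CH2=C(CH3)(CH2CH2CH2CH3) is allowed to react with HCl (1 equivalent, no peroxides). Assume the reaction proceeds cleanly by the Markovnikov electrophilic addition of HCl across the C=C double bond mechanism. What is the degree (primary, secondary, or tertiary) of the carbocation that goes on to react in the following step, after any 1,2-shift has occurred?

tertiary

Step 1: Electrophilic addition begins with the π(C=C) electrons forming a bond to the proton of HCl. Following Markovnikov's rule, the resulting cation is tertiary. The H–Cl bond breaks heterolytically, releasing Cl⁻.
No single 1,2-shift to an adjacent carbon would give a more-substituted cation, so no rearrangement occurs.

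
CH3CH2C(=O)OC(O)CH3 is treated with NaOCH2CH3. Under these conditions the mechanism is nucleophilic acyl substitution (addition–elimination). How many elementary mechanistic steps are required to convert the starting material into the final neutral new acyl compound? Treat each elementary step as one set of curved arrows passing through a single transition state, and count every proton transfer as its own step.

Step 1: Nucleophilic addition of CH3CH2O⁻ to the acyl carbon breaks the π(C=O) bond and yields a tetrahedral, anionic intermediate.
Step 2: An oxygen lone pair re-forms the C=O π bond as the C–O σ-bond breaks; CH3CO2⁻ is expelled.
Total: 2 elementary steps.

2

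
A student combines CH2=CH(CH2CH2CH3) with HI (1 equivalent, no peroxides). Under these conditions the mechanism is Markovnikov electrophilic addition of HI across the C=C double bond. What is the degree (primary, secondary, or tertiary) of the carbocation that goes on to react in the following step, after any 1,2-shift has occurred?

Step 1: The π electrons of the C=C bond attack a proton of HI; Markovnikov addition places the new C–H on the less-substituted alkene carbon, so the positive charge ends up on the more-substituted carbon — a secondary carbocation. The H–I bond breaks heterolytically, releasing I⁻.
No single 1,2-shift to an adjacent carbon would give a more-substituted cation, so no rearrangement occurs.

secondary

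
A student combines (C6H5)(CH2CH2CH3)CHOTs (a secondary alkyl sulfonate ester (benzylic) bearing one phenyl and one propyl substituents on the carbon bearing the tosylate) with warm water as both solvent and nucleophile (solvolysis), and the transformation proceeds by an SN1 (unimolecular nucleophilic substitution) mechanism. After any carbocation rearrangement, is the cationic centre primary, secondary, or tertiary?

secondary

Step 1: Ionisation: the C–O σ-bond cleaves heterolytically; both bonding electrons depart with TsO⁻, leaving a secondary carbocation at the α-carbon.
No single 1,2-shift to an adjacent carbon would give a more-substituted cation, so no rearrangement occurs.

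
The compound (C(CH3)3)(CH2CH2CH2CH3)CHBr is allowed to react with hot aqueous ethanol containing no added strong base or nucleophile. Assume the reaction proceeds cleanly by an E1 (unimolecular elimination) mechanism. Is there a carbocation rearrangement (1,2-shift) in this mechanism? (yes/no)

yes

The first-formed carbocation is secondary.
The adjacent tert-butyl carbon has no hydrogen but bears methyl groups; migration of one methyl with its bonding pair (a 1,2-methyl shift) places the charge on a tertiary centre.
Tertiary is more stable than secondary, so the shift occurs.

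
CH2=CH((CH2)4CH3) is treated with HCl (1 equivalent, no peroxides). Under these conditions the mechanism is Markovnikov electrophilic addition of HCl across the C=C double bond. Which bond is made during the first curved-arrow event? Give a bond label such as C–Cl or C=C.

Step 1: Electrophilic addition begins with the π(C=C) electrons forming a bond to the proton of HCl. Following Markovnikov's rule, the resulting cation is secondary. The H–Cl bond breaks heterolytically, releasing Cl⁻.
The bond formed in this step is the C–H bond.

C–H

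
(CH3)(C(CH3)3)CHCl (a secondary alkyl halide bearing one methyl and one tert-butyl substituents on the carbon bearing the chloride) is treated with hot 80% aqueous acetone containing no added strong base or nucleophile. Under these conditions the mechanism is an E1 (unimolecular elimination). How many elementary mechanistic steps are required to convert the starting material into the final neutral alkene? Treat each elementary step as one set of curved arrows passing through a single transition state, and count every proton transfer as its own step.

3

Step 1: Ionisation: the C–Cl σ-bond cleaves heterolytically; both bonding electrons depart with Cl⁻, leaving a secondary carbocation at the α-carbon.
Step 2: Carbocation rearrangement: a 1,2-methyl shift from the adjacent tert-butyl carbon converts the initially-formed secondary cation into the more stable tertiary cation.
Step 3: Loss of a β-proton to a water molecule of the solvent: the C–H bonding pair collapses toward the cationic carbon to form the C=C π bond, yielding the alkene.
Total: 3 elementary steps.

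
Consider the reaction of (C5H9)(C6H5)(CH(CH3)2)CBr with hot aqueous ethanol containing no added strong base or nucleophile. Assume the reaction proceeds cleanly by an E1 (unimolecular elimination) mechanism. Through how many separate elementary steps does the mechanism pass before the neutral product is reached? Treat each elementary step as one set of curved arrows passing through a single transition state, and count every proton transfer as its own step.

Step 1: Unassisted departure of Br⁻ (taking the C–Br bonding pair) generates a tertiary carbocation.
(No 1,2-shift: no single shift to an adjacent carbon would give a more stable cation.)
Step 2: Loss of a β-proton to a water (or ethanol) molecule of the solvent: the C–H bonding pair collapses toward the cationic carbon to form the C=C π bond, yielding the alkene.
Total: 2 elementary steps.

2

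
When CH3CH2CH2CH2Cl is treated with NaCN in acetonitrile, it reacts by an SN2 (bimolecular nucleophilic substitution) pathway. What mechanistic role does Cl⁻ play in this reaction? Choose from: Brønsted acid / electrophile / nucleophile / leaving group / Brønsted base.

Step 1: CN⁻ attacks the back face of the α-carbon while Cl⁻ departs with the C–Cl bonding pair — a single concerted displacement through a pentacoordinate transition state.
Cl⁻ departs with both electrons of the breaking σ-bond — that is the definition of a leaving group.

leaving group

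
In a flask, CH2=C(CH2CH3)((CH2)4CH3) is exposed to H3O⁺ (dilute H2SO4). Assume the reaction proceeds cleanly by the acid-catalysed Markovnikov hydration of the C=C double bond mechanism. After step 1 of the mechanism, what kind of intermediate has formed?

tertiary carbocation

Step 1: Protonation of the alkene by H3O⁺: the π bond acts as the nucleophile and picks up H⁺, giving the more stable (Markovnikov) tertiary carbocation. H2O is released.
After step 1 the species present is a tertiary carbocation.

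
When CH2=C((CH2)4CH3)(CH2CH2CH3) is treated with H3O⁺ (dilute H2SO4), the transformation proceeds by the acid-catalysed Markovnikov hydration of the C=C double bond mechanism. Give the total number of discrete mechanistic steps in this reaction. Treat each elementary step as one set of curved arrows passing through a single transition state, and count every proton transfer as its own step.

3

Step 1: Electrophilic addition begins with the π(C=C) electrons forming a bond to the proton of H3O⁺. Following Markovnikov's rule, the resulting cation is tertiary. H2O is released.
(No 1,2-shift: no single shift to an adjacent carbon would give a more stable cation.)
Step 2: Nucleophilic capture of the cation by H2O produces the protonated alcohol (an oxonium ion).
Step 3: Deprotonation of the oxonium ion by a water molecule delivers the neutral alcohol and regenerates the acid catalyst.
Total: 3 elementary steps.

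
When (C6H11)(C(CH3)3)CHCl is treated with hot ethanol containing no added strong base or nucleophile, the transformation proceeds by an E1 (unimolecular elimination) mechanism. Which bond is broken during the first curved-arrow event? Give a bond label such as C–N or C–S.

C–Cl

Step 1: Ionisation: the C–Cl σ-bond cleaves heterolytically; both bonding electrons depart with Cl⁻, leaving a secondary carbocation at the α-carbon.
The bond broken in this step is the C–Cl bond.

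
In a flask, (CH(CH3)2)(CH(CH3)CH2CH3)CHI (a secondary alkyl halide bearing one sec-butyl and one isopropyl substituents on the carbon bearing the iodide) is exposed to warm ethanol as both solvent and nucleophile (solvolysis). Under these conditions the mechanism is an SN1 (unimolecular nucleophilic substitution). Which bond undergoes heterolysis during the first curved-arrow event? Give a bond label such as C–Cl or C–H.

C–I

Step 1: Unassisted departure of I⁻ (taking the C–I bonding pair) generates a secondary carbocation.
The bond broken in this step is the C–I bond.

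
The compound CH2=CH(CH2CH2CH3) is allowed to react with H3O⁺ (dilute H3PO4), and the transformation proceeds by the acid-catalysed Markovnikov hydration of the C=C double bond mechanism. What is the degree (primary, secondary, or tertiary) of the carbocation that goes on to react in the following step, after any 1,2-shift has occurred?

secondary

Step 1: The π electrons of the C=C bond attack a proton of H3O⁺; Markovnikov addition places the new C–H on the less-substituted alkene carbon, so the positive charge ends up on the more-substituted carbon — a secondary carbocation. H2O is released.
No single 1,2-shift to an adjacent carbon would give a more-substituted cation, so no rearrangement occurs.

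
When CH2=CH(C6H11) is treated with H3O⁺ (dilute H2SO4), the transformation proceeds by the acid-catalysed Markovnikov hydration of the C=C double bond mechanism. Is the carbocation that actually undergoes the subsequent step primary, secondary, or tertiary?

Step 1: Protonation of the alkene by H3O⁺: the π bond acts as the nucleophile and picks up H⁺, giving the more stable (Markovnikov) secondary carbocation. H2O is released.
Step 2: A hydride (H with its bonding pair) migrates from the adjacent cyclohexyl carbon to the cationic centre — a 1,2-hydride shift — upgrading the secondary cation to a tertiary one.
The cation rearranges from secondary to tertiary via a 1,2-hydride shift from the adjacent cyclohexyl carbon; the tertiary cation is what reacts next.

tertiary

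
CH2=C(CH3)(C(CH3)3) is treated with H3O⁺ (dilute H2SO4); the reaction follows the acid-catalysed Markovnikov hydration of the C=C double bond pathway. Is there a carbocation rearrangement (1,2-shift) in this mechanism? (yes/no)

no

The first-formed carbocation is tertiary.
No single 1,2-shift to an adjacent carbon would produce a more-substituted cation than the one already present, so no rearrangement occurs.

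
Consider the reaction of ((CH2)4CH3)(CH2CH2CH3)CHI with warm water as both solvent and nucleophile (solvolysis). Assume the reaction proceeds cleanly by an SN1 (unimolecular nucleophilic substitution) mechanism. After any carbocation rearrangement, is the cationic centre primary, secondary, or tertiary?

secondary

Step 1: The C–I bond breaks with both electrons going to the iodide; I⁻ leaves and a secondary carbocation remains.
No single 1,2-shift to an adjacent carbon would give a more-substituted cation, so no rearrangement occurs.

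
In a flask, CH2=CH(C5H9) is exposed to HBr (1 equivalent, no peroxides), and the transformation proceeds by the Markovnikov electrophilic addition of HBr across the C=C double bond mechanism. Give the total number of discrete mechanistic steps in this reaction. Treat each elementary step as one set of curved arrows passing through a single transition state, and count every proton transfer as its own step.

3

Step 1: Protonation of the alkene by HBr: the π bond acts as the nucleophile and picks up H⁺, giving the more stable (Markovnikov) secondary carbocation. The H–Br bond breaks heterolytically, releasing Br⁻.
Step 2: A 1,2-hydride shift from the adjacent cyclopentyl carbon moves the positive charge from the secondary centre to an adjacent carbon, generating a more stable tertiary carbocation.
Step 3: The Br⁻ anion donates a lone pair to the carbocation, forming the new C–Br σ-bond and giving the neutral alkyl halide.
Total: 3 elementary steps.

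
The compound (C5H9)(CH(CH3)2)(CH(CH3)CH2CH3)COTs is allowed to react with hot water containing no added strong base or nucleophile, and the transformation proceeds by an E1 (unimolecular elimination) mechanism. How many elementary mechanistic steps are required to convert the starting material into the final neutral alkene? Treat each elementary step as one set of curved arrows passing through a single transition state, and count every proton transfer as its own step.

2

Step 1: The C–O bond breaks with both electrons going to the tosylate; TsO⁻ leaves and a tertiary carbocation remains.
(No 1,2-shift: no single shift to an adjacent carbon would give a more stable cation.)
Step 2: A weak base (a water molecule from the solvent) removes a proton from a carbon adjacent to the cationic centre; the electrons of that C–H bond become the new π(C=C) bond, giving the alkene.
Total: 2 elementary steps.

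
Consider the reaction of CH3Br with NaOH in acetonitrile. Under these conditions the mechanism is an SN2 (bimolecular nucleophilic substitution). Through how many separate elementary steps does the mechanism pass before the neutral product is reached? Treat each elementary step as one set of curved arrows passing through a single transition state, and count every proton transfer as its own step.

1

Step 1: Backside attack by OH⁻ on the carbon bearing the bromide: the new C–O bond forms as the C–Br bond breaks, with Walden inversion at carbon.
Total: 1 elementary step.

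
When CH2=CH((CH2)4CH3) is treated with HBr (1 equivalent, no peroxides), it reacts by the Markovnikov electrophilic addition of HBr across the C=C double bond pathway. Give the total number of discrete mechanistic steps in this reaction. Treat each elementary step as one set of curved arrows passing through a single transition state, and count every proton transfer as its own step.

2

Step 1: Protonation of the alkene by HBr: the π bond acts as the nucleophile and picks up H⁺, giving the more stable (Markovnikov) secondary carbocation. The H–Br bond breaks heterolytically, releasing Br⁻.
(No 1,2-shift: no single shift to an adjacent carbon would give a more stable cation.)
Step 2: Br⁻ captures the cation: a lone pair on Br⁻ fills the empty p orbital, producing the alkyl halide product.
Total: 2 elementary steps.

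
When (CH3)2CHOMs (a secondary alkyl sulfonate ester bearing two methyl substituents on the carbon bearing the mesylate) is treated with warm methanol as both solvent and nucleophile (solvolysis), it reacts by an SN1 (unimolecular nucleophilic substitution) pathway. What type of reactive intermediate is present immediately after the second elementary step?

Step 1: Ionisation: the C–O σ-bond cleaves heterolytically; both bonding electrons depart with MsO⁻, leaving a secondary carbocation at the α-carbon.
Step 2: CH3OH donates an oxygen lone pair into the empty p orbital of the cation, giving a protonated ether (an oxonium ion).
After step 2 the species present is an oxonium ion.

oxonium ion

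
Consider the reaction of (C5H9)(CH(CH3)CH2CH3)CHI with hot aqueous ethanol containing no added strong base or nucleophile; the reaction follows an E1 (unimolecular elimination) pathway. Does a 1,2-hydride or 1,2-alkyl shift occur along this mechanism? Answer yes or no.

yes

The first-formed carbocation is secondary.
The adjacent cyclopentyl carbon already bears 2 other carbon substituents and has a hydrogen to migrate; after a 1,2-hydride shift from that carbon the positive charge sits on a tertiary centre.
Tertiary is more stable than secondary, so the shift occurs.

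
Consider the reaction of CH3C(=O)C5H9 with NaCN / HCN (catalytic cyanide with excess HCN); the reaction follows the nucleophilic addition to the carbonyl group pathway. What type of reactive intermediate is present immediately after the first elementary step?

Step 1: Nucleophilic addition: CN⁻ adds to the carbonyl carbon, pushing the π(C=O) electron pair onto oxygen and giving a tetrahedral alkoxide.
After step 1 the species present is a tetrahedral alkoxide intermediate.

tetrahedral alkoxide intermediate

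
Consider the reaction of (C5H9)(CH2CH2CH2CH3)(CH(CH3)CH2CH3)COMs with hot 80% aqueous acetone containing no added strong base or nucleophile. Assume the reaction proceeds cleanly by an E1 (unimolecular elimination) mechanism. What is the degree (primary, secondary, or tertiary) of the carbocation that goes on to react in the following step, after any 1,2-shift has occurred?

tertiary

Step 1: Unassisted departure of MsO⁻ (taking the C–O bonding pair) generates a tertiary carbocation.
No single 1,2-shift to an adjacent carbon would give a more-substituted cation, so no rearrangement occurs.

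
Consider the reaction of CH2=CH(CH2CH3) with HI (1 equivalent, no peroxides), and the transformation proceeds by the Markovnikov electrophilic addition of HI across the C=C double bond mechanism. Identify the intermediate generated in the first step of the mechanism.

secondary carbocation

Step 1: Electrophilic addition begins with the π(C=C) electrons forming a bond to the proton of HI. Following Markovnikov's rule, the resulting cation is secondary. The H–I bond breaks heterolytically, releasing I⁻.
After step 1 the species present is a secondary carbocation.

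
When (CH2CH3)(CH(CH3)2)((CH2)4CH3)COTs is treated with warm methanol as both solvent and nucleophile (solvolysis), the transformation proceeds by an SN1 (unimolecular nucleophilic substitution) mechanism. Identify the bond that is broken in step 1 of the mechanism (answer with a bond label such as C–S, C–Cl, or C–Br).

Step 1: Rate-determining heterolysis of the C–O bond gives TsO⁻ and a tertiary carbocation.
The bond broken in this step is the C–O bond.

C–O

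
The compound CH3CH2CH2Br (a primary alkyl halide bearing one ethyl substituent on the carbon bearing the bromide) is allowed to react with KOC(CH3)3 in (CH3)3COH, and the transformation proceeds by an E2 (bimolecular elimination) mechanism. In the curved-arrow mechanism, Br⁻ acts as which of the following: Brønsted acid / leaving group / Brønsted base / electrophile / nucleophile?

Step 1: In one step, (CH3)3CO⁻ pulls off a β-proton, the C–Br bond cleaves, and a C=C double bond forms between the α- and β-carbons (E2, anti elimination).
Br⁻ departs with both electrons of the breaking σ-bond — that is the definition of a leaving group.

leaving group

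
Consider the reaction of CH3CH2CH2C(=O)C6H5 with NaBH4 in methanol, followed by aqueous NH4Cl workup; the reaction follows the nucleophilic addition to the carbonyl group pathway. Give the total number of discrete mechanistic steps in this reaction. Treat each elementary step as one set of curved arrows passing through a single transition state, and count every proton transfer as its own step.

Step 1: H⁻ (delivered from BH4⁻) attacks the sp² carbonyl carbon; the C=O π bond breaks and the electrons end up as a lone pair on the alkoxide oxygen of the tetrahedral intermediate.
Step 2: On aqueous NH4Cl workup the alkoxide oxygen is protonated, giving an alcohol.
Total: 2 elementary steps.

2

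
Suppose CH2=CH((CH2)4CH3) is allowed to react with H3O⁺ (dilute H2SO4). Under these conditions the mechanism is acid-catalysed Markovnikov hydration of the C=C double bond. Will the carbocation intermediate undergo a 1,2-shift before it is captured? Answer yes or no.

The first-formed carbocation is secondary.
No single 1,2-shift to an adjacent carbon would produce a more-substituted cation than the one already present, so no rearrangement occurs.

no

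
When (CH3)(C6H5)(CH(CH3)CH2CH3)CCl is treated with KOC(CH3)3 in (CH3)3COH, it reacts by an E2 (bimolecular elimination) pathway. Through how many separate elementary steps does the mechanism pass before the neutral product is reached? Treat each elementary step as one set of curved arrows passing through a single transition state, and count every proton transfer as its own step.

Step 1: The strong base (CH3)3CO⁻ removes a β-hydrogen; in the same concerted event the electrons of the breaking C–H bond form the new π(C=C) bond and the C–Cl σ-bond breaks, expelling Cl⁻. Anti-periplanar geometry; one transition state.
Total: 1 elementary step.

1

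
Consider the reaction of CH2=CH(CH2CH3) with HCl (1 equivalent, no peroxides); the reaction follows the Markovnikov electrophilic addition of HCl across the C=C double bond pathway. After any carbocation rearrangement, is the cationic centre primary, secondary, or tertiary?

Step 1: The π electrons of the C=C bond attack a proton of HCl; Markovnikov addition places the new C–H on the less-substituted alkene carbon, so the positive charge ends up on the more-substituted carbon — a secondary carbocation. The H–Cl bond breaks heterolytically, releasing Cl⁻.
No single 1,2-shift to an adjacent carbon would give a more-substituted cation, so no rearrangement occurs.

secondary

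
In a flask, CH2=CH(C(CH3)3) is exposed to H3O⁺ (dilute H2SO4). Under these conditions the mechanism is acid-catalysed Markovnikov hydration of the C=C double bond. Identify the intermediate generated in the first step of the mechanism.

secondary carbocation

Step 1: Protonation of the alkene by H3O⁺: the π bond acts as the nucleophile and picks up H⁺, giving the more stable (Markovnikov) secondary carbocation. H2O is released.
After step 1 the species present is a secondary carbocation.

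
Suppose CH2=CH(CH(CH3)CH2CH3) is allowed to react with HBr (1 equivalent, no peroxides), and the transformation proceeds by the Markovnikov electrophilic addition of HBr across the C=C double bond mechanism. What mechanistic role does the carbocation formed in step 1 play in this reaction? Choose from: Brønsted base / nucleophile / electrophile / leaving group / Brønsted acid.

Step 3: Nucleophilic attack by Br⁻ on the carbocation completes the addition, giving R–Br.
The carbocation formed in step 1 accepts an electron pair into an empty or π* orbital — it is the electrophile.

electrophile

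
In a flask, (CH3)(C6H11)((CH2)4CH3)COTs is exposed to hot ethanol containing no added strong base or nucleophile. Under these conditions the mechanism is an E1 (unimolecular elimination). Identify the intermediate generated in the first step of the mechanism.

Step 1: The C–O bond breaks with both electrons going to the tosylate; TsO⁻ leaves and a tertiary carbocation remains.
After step 1 the species present is a tertiary carbocation.

tertiary carbocation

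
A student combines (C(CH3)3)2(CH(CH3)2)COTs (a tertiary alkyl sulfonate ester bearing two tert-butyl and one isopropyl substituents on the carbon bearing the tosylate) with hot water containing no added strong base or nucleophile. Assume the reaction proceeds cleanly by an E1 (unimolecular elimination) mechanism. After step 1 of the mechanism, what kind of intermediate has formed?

Step 1: Ionisation: the C–O σ-bond cleaves heterolytically; both bonding electrons depart with TsO⁻, leaving a tertiary carbocation at the α-carbon.
After step 1 the species present is a tertiary carbocation.

tertiary carbocation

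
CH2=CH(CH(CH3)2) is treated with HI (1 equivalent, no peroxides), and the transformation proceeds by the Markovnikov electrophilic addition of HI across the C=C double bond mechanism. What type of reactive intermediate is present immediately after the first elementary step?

secondary carbocation

Step 1: The π electrons of the C=C bond attack a proton of HI; Markovnikov addition places the new C–H on the less-substituted alkene carbon, so the positive charge ends up on the more-substituted carbon — a secondary carbocation. The H–I bond breaks heterolytically, releasing I⁻.
After step 1 the species present is a secondary carbocation.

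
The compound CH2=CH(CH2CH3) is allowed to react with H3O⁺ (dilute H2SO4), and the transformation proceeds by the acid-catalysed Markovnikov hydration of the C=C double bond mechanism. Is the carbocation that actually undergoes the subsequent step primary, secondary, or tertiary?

Step 1: The π electrons of the C=C bond attack a proton of H3O⁺; Markovnikov addition places the new C–H on the less-substituted alkene carbon, so the positive charge ends up on the more-substituted carbon — a secondary carbocation. H2O is released.
No single 1,2-shift to an adjacent carbon would give a more-substituted cation, so no rearrangement occurs.

secondary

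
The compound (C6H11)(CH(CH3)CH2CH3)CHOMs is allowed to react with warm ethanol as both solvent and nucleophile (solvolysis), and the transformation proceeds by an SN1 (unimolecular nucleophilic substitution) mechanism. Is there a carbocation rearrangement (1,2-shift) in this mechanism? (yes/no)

The first-formed carbocation is secondary.
The adjacent sec-butyl carbon already bears 2 other carbon substituents and has a hydrogen to migrate; after a 1,2-hydride shift from that carbon the positive charge sits on a tertiary centre.
Tertiary is more stable than secondary, so the shift occurs.

yes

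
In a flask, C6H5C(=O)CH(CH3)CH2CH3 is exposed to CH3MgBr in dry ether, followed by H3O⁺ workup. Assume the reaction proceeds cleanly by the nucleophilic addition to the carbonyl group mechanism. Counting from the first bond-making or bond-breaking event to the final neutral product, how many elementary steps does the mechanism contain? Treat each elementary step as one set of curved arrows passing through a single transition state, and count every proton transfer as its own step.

2

Step 1: the carbanion-like carbon of CH3MgBr attacks the sp² carbonyl carbon; the C=O π bond breaks and the electrons end up as a lone pair on the alkoxide oxygen of the tetrahedral intermediate.
Step 2: On H3O⁺ workup the alkoxide oxygen is protonated, giving an alcohol.
Total: 2 elementary steps.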